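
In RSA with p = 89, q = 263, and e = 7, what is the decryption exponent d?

13175

φ(n) = (p−1)(q−1) = 88·262 = 23056.
Need d with 7·d ≡ 1 (mod 23056). Apply the extended Euclidean algorithm:
23056 = 3293*7 + 5
7 = 1*5 + 2
5 = 2*2 + 1
2 = 2*1 + 0
Back-substitute:
1 = 5 − 2·2
1 = −2·7 + 3·5
1 = 3·23056 − 9881·7
So 7·(-9881) ≡ 1 (mod 23056), hence d ≡ -9881 ≡ 13175 (mod 23056).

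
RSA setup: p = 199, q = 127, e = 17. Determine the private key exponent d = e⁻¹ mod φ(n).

22013

φ(n) = (p−1)(q−1) = 198·126 = 24948.
Need d with 17·d ≡ 1 (mod 24948). Apply the extended Euclidean algorithm:
24948 = 1467*17 + 9
17 = 1*9 + 8
9 = 1*8 + 1
8 = 8*1 + 0
Back-substitute:
1 = 9 − 8
1 = −17 + 2·9
1 = 2·24948 − 2935·17
So 17·(-2935) ≡ 1 (mod 24948), hence d ≡ -2935 ≡ 22013 (mod 24948).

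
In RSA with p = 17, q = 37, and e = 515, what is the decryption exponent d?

491

φ(n) = (p−1)(q−1) = 16·36 = 576.
Need d with 515·d ≡ 1 (mod 576). Apply the extended Euclidean algorithm:
576 = 1×515 + 61
515 = 8×61 + 27
61 = 2×27 + 7
27 = 3×7 + 6
7 = 1×6 + 1
6 = 6×1 + 0
Back-substitute:
1 = 7 − 6
1 = −27 + 4·7
1 = 4·61 − 9·27
1 = −9·515 + 76·61
1 = 76·576 − 85·515
So 515·(-85) ≡ 1 (mod 576), hence d ≡ -85 ≡ 491 (mod 576).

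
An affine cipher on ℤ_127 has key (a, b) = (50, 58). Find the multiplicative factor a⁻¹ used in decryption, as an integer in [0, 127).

gcd(127, 50) by repeated division:
127 = 2×50 + 27
50 = 1×27 + 23
27 = 1×23 + 4
23 = 5×4 + 3
4 = 1×3 + 1
3 = 3×1 + 0
gcd = 1, so the inverse exists. Back-substitute:
1 = 4 − 3
1 = −23 + 6·4
1 = 6·27 − 7·23
1 = −7·50 + 13·27
1 = 13·127 − 33·50
Hence 50⁻¹ ≡ -33 ≡ 94 (mod 127).

94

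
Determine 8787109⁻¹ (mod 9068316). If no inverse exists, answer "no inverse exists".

Extended Euclidean algorithm:
9068316 = 1×8787109 + 281207
8787109 = 31×281207 + 69692
281207 = 4×69692 + 2439
69692 = 28×2439 + 1400
2439 = 1×1400 + 1039
1400 = 1×1039 + 361
1039 = 2×361 + 317
361 = 1×317 + 44
317 = 7×44 + 9
44 = 4×9 + 8
9 = 1×8 + 1
8 = 8×1 + 0
Since gcd(8787109, 9068316) = 1, back-substitute to write 1 as a combination:
1 = 9 − 8
1 = −44 + 5·9
1 = 5·317 − 36·44
1 = −36·361 + 41·317
1 = 41·1039 − 118·361
1 = −118·1400 + 159·1039
1 = 159·2439 − 277·1400
1 = −277·69692 + 7915·2439
1 = 7915·281207 − 31937·69692
1 = −31937·8787109 + 997962·281207
1 = 997962·9068316 − 1029899·8787109
So 8787109·(-1029899) ≡ 1 (mod 9068316), and -1029899 ≡ 8038417 (mod 9068316).

8038417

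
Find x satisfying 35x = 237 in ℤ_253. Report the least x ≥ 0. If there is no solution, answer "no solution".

First find gcd(35, 253):
253 = 7×35 + 8
35 = 4×8 + 3
8 = 2×3 + 2
3 = 1×2 + 1
2 = 2×1 + 0
gcd = 1, so a unique solution mod 253 exists.
Back-substitute for the Bézout coefficients:
1 = 3 − 2
1 = −8 + 3·3
1 = 3·35 − 13·8
1 = −13·253 + 94·35
So 35·(94) ≡ 1 (mod 253), giving 35⁻¹ ≡ 94.
x ≡ 35⁻¹·237 ≡ 94·237 ≡ 14 (mod 253).

14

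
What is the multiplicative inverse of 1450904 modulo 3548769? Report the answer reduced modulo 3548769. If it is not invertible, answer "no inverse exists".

no inverse exists

Euclidean algorithm on 3548769, 1450904:
3548769 = 2*1450904 + 646961
1450904 = 2*646961 + 156982
646961 = 4*156982 + 19033
156982 = 8*19033 + 4718
19033 = 4*4718 + 161
4718 = 29*161 + 49
161 = 3*49 + 14
49 = 3*14 + 7
14 = 2*7 + 0
The gcd is 7, not 1, hence no inverse exists.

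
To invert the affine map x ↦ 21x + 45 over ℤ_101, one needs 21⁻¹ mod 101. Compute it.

77

Apply the Euclidean algorithm to 101 and 21:
101 = 4*21 + 17
21 = 1*17 + 4
17 = 4*4 + 1
4 = 4*1 + 0
gcd = 1, so the inverse exists. Back-substitute:
1 = 17 − 4·4
1 = −4·21 + 5·17
1 = 5·101 − 24·21
Hence 21⁻¹ ≡ -24 ≡ 77 (mod 101).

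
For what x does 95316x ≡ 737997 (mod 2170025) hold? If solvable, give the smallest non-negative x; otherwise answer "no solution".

35592

First find gcd(95316, 2170025):
2170025 = 22·95316 + 73073
95316 = 1·73073 + 22243
73073 = 3·22243 + 6344
22243 = 3·6344 + 3211
6344 = 1·3211 + 3133
3211 = 1·3133 + 78
3133 = 40·78 + 13
78 = 6·13 + 0
gcd = 13 and 13 | 737997, so solutions exist. Divide through by 13: 7332x ≡ 56769 (mod 166925).
Now find 7332⁻¹ mod 166925:
166925 = 22×7332 + 5621
7332 = 1×5621 + 1711
5621 = 3×1711 + 488
1711 = 3×488 + 247
488 = 1×247 + 241
247 = 1×241 + 6
241 = 40×6 + 1
6 = 6×1 + 0
Back-substitute:
1 = 241 − 40·6
1 = −40·247 + 41·241
1 = 41·488 − 81·247
1 = −81·1711 + 284·488
1 = 284·5621 − 933·1711
1 = −933·7332 + 1217·5621
1 = 1217·166925 − 27707·7332
So 7332·(-27707) ≡ 1 (mod 166925), i.e. 7332⁻¹ ≡ 139218.
Then x ≡ 139218·56769 ≡ 35592 (mod 166925); the smallest non-negative solution is x = 35592.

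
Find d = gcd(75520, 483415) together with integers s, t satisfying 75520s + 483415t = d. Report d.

Repeated division:
483415 = 6*75520 + 30295
75520 = 2*30295 + 14930
30295 = 2*14930 + 435
14930 = 34*435 + 140
435 = 3*140 + 15
140 = 9*15 + 5
15 = 3*5 + 0
gcd(75520, 483415) = 5.
Express as a combination:
5 = 140 − 9·15
5 = −9·435 + 28·140
5 = 28·14930 − 961·435
5 = −961·30295 + 1950·14930
5 = 1950·75520 − 4861·30295
5 = −4861·483415 + 31116·75520
So 5 = (-4861)·483415 + (31116)·75520.

5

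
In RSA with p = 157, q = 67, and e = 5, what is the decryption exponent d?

φ(n) = (p−1)(q−1) = 156·66 = 10296.
Need d with 5·d ≡ 1 (mod 10296). Apply the extended Euclidean algorithm:
10296 = 2059×5 + 1
5 = 5×1 + 0
Back-substitute:
1 = 10296 − 2059·5
So 5·(-2059) ≡ 1 (mod 10296), hence d ≡ -2059 ≡ 8237 (mod 10296).

8237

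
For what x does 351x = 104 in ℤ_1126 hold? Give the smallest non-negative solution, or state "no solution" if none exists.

First find gcd(351, 1126):
1126 = 3*351 + 73
351 = 4*73 + 59
73 = 1*59 + 14
59 = 4*14 + 3
14 = 4*3 + 2
3 = 1*2 + 1
2 = 2*1 + 0
gcd = 1, so a unique solution mod 1126 exists.
Back-substitute for the Bézout coefficients:
1 = 3 − 2
1 = −14 + 5·3
1 = 5·59 − 21·14
1 = −21·73 + 26·59
1 = 26·351 − 125·73
1 = −125·1126 + 401·351
So 351·(401) ≡ 1 (mod 1126), giving 351⁻¹ ≡ 401.
x ≡ 351⁻¹·104 ≡ 401·104 ≡ 42 (mod 1126).

42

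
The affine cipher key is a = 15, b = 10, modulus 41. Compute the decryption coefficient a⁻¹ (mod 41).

11

gcd(41, 15) by repeated division:
41 = 2×15 + 11
15 = 1×11 + 4
11 = 2×4 + 3
4 = 1×3 + 1
3 = 3×1 + 0
The gcd is 1. Working backward:
1 = 4 − 3
1 = −11 + 3·4
1 = 3·15 − 4·11
1 = −4·41 + 11·15
So 15·11 ≡ 1 (mod 41).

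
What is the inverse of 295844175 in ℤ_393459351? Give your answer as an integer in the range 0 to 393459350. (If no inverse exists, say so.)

no inverse exists

Euclidean algorithm on 393459351, 295844175:
393459351 = 1*295844175 + 97615176
295844175 = 3*97615176 + 2998647
97615176 = 32*2998647 + 1658472
2998647 = 1*1658472 + 1340175
1658472 = 1*1340175 + 318297
1340175 = 4*318297 + 66987
318297 = 4*66987 + 50349
66987 = 1*50349 + 16638
50349 = 3*16638 + 435
16638 = 38*435 + 108
435 = 4*108 + 3
108 = 36*3 + 0
gcd(295844175, 393459351) = 3 ≠ 1, so 295844175 has no multiplicative inverse modulo 393459351.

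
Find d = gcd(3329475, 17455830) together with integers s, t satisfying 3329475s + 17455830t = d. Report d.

15

Apply Euclid's algorithm to 17455830 and 3329475:
17455830 = 5×3329475 + 808455
3329475 = 4×808455 + 95655
808455 = 8×95655 + 43215
95655 = 2×43215 + 9225
43215 = 4×9225 + 6315
9225 = 1×6315 + 2910
6315 = 2×2910 + 495
2910 = 5×495 + 435
495 = 1×435 + 60
435 = 7×60 + 15
60 = 4×15 + 0
gcd(3329475, 17455830) = 15.
Express as a combination:
15 = 435 − 7·60
15 = −7·495 + 8·435
15 = 8·2910 − 47·495
15 = −47·6315 + 102·2910
15 = 102·9225 − 149·6315
15 = −149·43215 + 698·9225
15 = 698·95655 − 1545·43215
15 = −1545·808455 + 13058·95655
15 = 13058·3329475 − 53777·808455
15 = −53777·17455830 + 281943·3329475
So 15 = (-53777)·17455830 + (281943)·3329475.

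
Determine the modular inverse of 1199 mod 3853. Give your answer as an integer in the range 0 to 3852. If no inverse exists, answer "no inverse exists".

1189

Run Euclid on (3853, 1199):
3853 = 3·1199 + 256
1199 = 4·256 + 175
256 = 1·175 + 81
175 = 2·81 + 13
81 = 6·13 + 3
13 = 4·3 + 1
3 = 3·1 + 0
gcd = 1, so the inverse exists. Back-substitute:
1 = 13 − 4·3
1 = −4·81 + 25·13
1 = 25·175 − 54·81
1 = −54·256 + 79·175
1 = 79·1199 − 370·256
1 = −370·3853 + 1189·1199
So 1199·1189 ≡ 1 (mod 3853).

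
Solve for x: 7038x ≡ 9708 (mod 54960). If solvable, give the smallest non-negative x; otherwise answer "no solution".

2266

First find gcd(7038, 54960):
54960 = 7×7038 + 5694
7038 = 1×5694 + 1344
5694 = 4×1344 + 318
1344 = 4×318 + 72
318 = 4×72 + 30
72 = 2×30 + 12
30 = 2×12 + 6
12 = 2×6 + 0
gcd = 6 and 6 | 9708, so solutions exist. Divide through by 6: 1173x ≡ 1618 (mod 9160).
Now find 1173⁻¹ mod 9160:
9160 = 7·1173 + 949
1173 = 1·949 + 224
949 = 4·224 + 53
224 = 4·53 + 12
53 = 4·12 + 5
12 = 2·5 + 2
5 = 2·2 + 1
2 = 2·1 + 0
Back-substitute:
1 = 5 − 2·2
1 = −2·12 + 5·5
1 = 5·53 − 22·12
1 = −22·224 + 93·53
1 = 93·949 − 394·224
1 = −394·1173 + 487·949
1 = 487·9160 − 3803·1173
So 1173·(-3803) ≡ 1 (mod 9160), i.e. 1173⁻¹ ≡ 5357.
Then x ≡ 5357·1618 ≡ 2266 (mod 9160); the smallest non-negative solution is x = 2266.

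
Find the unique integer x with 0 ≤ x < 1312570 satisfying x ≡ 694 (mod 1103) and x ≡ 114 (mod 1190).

883094

Write x = 694 + 1103·k. Then 1103·k ≡ 114 − 694 ≡ 610 (mod 1190).
Need 1103⁻¹ mod 1190. Extended Euclid on (1190, 1103):
1190 = 1*1103 + 87
1103 = 12*87 + 59
87 = 1*59 + 28
59 = 2*28 + 3
28 = 9*3 + 1
3 = 3*1 + 0
Back-substitute:
1 = 28 − 9·3
1 = −9·59 + 19·28
1 = 19·87 − 28·59
1 = −28·1103 + 355·87
1 = 355·1190 − 383·1103
1103⁻¹ ≡ 807 (mod 1190), so k ≡ 807·610 ≡ 800 (mod 1190).
x = 694 + 1103·800 = 883094.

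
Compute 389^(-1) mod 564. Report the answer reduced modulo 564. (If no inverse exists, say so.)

29

Apply the Euclidean algorithm to 564 and 389:
564 = 1×389 + 175
389 = 2×175 + 39
175 = 4×39 + 19
39 = 2×19 + 1
19 = 19×1 + 0
The gcd is 1. Working backward:
1 = 39 − 2·19
1 = −2·175 + 9·39
1 = 9·389 − 20·175
1 = −20·564 + 29·389
So 389·29 ≡ 1 (mod 564).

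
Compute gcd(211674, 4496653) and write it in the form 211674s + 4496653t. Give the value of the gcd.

1

Euclidean algorithm:
4496653 = 21·211674 + 51499
211674 = 4·51499 + 5678
51499 = 9·5678 + 397
5678 = 14·397 + 120
397 = 3·120 + 37
120 = 3·37 + 9
37 = 4·9 + 1
9 = 9·1 + 0
gcd(211674, 4496653) = 1.
Express as a combination:
1 = 37 − 4·9
1 = −4·120 + 13·37
1 = 13·397 − 43·120
1 = −43·5678 + 615·397
1 = 615·51499 − 5578·5678
1 = −5578·211674 + 22927·51499
1 = 22927·4496653 − 487045·211674
So 1 = (22927)·4496653 + (-487045)·211674.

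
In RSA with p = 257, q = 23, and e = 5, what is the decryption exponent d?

φ(n) = (p−1)(q−1) = 256·22 = 5632.
Need d with 5·d ≡ 1 (mod 5632). Apply the extended Euclidean algorithm:
5632 = 1126×5 + 2
5 = 2×2 + 1
2 = 2×1 + 0
Back-substitute:
1 = 5 − 2·2
1 = −2·5632 + 2253·5
So 5·2253 ≡ 1 (mod 5632), hence d = 2253.

2253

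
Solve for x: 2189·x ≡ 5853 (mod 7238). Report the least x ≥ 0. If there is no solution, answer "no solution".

no solution

gcd(2189, 7238):
7238 = 3×2189 + 671
2189 = 3×671 + 176
671 = 3×176 + 143
176 = 1×143 + 33
143 = 4×33 + 11
33 = 3×11 + 0
gcd = 11, but 11 ∤ 5853, so the congruence has no solution.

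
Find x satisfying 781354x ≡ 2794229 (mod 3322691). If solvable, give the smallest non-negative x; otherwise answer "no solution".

First find gcd(781354, 3322691):
3322691 = 4·781354 + 197275
781354 = 3·197275 + 189529
197275 = 1·189529 + 7746
189529 = 24·7746 + 3625
7746 = 2·3625 + 496
3625 = 7·496 + 153
496 = 3·153 + 37
153 = 4·37 + 5
37 = 7·5 + 2
5 = 2·2 + 1
2 = 2·1 + 0
gcd = 1, so a unique solution mod 3322691 exists.
Back-substitute for the Bézout coefficients:
1 = 5 − 2·2
1 = −2·37 + 15·5
1 = 15·153 − 62·37
1 = −62·496 + 201·153
1 = 201·3625 − 1469·496
1 = −1469·7746 + 3139·3625
1 = 3139·189529 − 76805·7746
1 = −76805·197275 + 79944·189529
1 = 79944·781354 − 316637·197275
1 = −316637·3322691 + 1346492·781354
So 781354·(1346492) ≡ 1 (mod 3322691), giving 781354⁻¹ ≡ 1346492.
x ≡ 781354⁻¹·2794229 ≡ 1346492·2794229 ≡ 1035801 (mod 3322691).

1035801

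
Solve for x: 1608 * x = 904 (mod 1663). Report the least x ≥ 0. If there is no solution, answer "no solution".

First find gcd(1608, 1663):
1663 = 1·1608 + 55
1608 = 29·55 + 13
55 = 4·13 + 3
13 = 4·3 + 1
3 = 3·1 + 0
gcd = 1, so a unique solution mod 1663 exists.
Back-substitute for the Bézout coefficients:
1 = 13 − 4·3
1 = −4·55 + 17·13
1 = 17·1608 − 497·55
1 = −497·1663 + 514·1608
So 1608·(514) ≡ 1 (mod 1663), giving 1608⁻¹ ≡ 514.
x ≡ 1608⁻¹·904 ≡ 514·904 ≡ 679 (mod 1663).

679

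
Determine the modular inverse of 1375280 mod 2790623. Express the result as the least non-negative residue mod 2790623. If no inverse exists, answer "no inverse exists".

Run Euclid on (2790623, 1375280):
2790623 = 2*1375280 + 40063
1375280 = 34*40063 + 13138
40063 = 3*13138 + 649
13138 = 20*649 + 158
649 = 4*158 + 17
158 = 9*17 + 5
17 = 3*5 + 2
5 = 2*2 + 1
2 = 2*1 + 0
The gcd is 1. Working backward:
1 = 5 − 2·2
1 = −2·17 + 7·5
1 = 7·158 − 65·17
1 = −65·649 + 267·158
1 = 267·13138 − 5405·649
1 = −5405·40063 + 16482·13138
1 = 16482·1375280 − 565793·40063
1 = −565793·2790623 + 1148068·1375280
So 1375280·1148068 ≡ 1 (mod 2790623).

1148068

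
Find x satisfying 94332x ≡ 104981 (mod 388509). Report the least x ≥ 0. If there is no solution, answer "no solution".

no solution

gcd(94332, 388509):
388509 = 4*94332 + 11181
94332 = 8*11181 + 4884
11181 = 2*4884 + 1413
4884 = 3*1413 + 645
1413 = 2*645 + 123
645 = 5*123 + 30
123 = 4*30 + 3
30 = 10*3 + 0
gcd = 3, but 3 ∤ 104981, so the congruence has no solution.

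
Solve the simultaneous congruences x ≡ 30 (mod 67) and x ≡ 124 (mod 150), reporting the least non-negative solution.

5524

Write x = 30 + 67·k. Then 67·k ≡ 124 − 30 ≡ 94 (mod 150).
Need 67⁻¹ mod 150. Extended Euclid on (150, 67):
150 = 2·67 + 16
67 = 4·16 + 3
16 = 5·3 + 1
3 = 3·1 + 0
Back-substitute:
1 = 16 − 5·3
1 = −5·67 + 21·16
1 = 21·150 − 47·67
67⁻¹ ≡ 103 (mod 150), so k ≡ 103·94 ≡ 82 (mod 150).
x = 30 + 67·82 = 5524.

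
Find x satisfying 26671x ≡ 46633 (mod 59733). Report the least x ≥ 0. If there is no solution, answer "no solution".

First find gcd(26671, 59733):
59733 = 2*26671 + 6391
26671 = 4*6391 + 1107
6391 = 5*1107 + 856
1107 = 1*856 + 251
856 = 3*251 + 103
251 = 2*103 + 45
103 = 2*45 + 13
45 = 3*13 + 6
13 = 2*6 + 1
6 = 6*1 + 0
gcd = 1, so a unique solution mod 59733 exists.
Back-substitute for the Bézout coefficients:
1 = 13 − 2·6
1 = −2·45 + 7·13
1 = 7·103 − 16·45
1 = −16·251 + 39·103
1 = 39·856 − 133·251
1 = −133·1107 + 172·856
1 = 172·6391 − 993·1107
1 = −993·26671 + 4144·6391
1 = 4144·59733 − 9281·26671
So 26671·(-9281) ≡ 1 (mod 59733), giving 26671⁻¹ ≡ 50452.
x ≡ 26671⁻¹·46633 ≡ 50452·46633 ≡ 24445 (mod 59733).

24445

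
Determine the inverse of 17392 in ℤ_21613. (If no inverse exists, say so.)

Apply the Euclidean algorithm to 21613 and 17392:
21613 = 1*17392 + 4221
17392 = 4*4221 + 508
4221 = 8*508 + 157
508 = 3*157 + 37
157 = 4*37 + 9
37 = 4*9 + 1
9 = 9*1 + 0
The gcd is 1. Working backward:
1 = 37 − 4·9
1 = −4·157 + 17·37
1 = 17·508 − 55·157
1 = −55·4221 + 457·508
1 = 457·17392 − 1883·4221
1 = −1883·21613 + 2340·17392
So 17392·2340 ≡ 1 (mod 21613).

2340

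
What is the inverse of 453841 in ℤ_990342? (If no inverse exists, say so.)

677173

gcd(990342, 453841) by repeated division:
990342 = 2×453841 + 82660
453841 = 5×82660 + 40541
82660 = 2×40541 + 1578
40541 = 25×1578 + 1091
1578 = 1×1091 + 487
1091 = 2×487 + 117
487 = 4×117 + 19
117 = 6×19 + 3
19 = 6×3 + 1
3 = 3×1 + 0
gcd = 1, so the inverse exists. Back-substitute:
1 = 19 − 6·3
1 = −6·117 + 37·19
1 = 37·487 − 154·117
1 = −154·1091 + 345·487
1 = 345·1578 − 499·1091
1 = −499·40541 + 12820·1578
1 = 12820·82660 − 26139·40541
1 = −26139·453841 + 143515·82660
1 = 143515·990342 − 313169·453841
So 453841·(-313169) ≡ 1 (mod 990342), and -313169 ≡ 677173 (mod 990342).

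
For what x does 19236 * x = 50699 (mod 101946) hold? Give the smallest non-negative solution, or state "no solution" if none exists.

no solution

gcd(19236, 101946):
101946 = 5*19236 + 5766
19236 = 3*5766 + 1938
5766 = 2*1938 + 1890
1938 = 1*1890 + 48
1890 = 39*48 + 18
48 = 2*18 + 12
18 = 1*12 + 6
12 = 2*6 + 0
gcd = 6, but 6 ∤ 50699, so the congruence has no solution.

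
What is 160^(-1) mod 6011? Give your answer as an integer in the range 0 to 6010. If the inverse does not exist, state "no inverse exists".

Run Euclid on (6011, 160):
6011 = 37·160 + 91
160 = 1·91 + 69
91 = 1·69 + 22
69 = 3·22 + 3
22 = 7·3 + 1
3 = 3·1 + 0
Since gcd(160, 6011) = 1, back-substitute to write 1 as a combination:
1 = 22 − 7·3
1 = −7·69 + 22·22
1 = 22·91 − 29·69
1 = −29·160 + 51·91
1 = 51·6011 − 1916·160
Thus 160·(-1916) ≡ 1 (mod 6011); reducing, -1916 mod 6011 = 4095.

4095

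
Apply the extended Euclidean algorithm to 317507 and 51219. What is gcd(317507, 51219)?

Euclidean algorithm:
317507 = 6*51219 + 10193
51219 = 5*10193 + 254
10193 = 40*254 + 33
254 = 7*33 + 23
33 = 1*23 + 10
23 = 2*10 + 3
10 = 3*3 + 1
3 = 3*1 + 0
gcd(317507, 51219) = 1.
Working backward:
1 = 10 − 3·3
1 = −3·23 + 7·10
1 = 7·33 − 10·23
1 = −10·254 + 77·33
1 = 77·10193 − 3090·254
1 = −3090·51219 + 15527·10193
1 = 15527·317507 − 96252·51219
So 1 = (15527)·317507 + (-96252)·51219.

1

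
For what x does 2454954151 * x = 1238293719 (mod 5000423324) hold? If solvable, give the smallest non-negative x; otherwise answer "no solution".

First find gcd(2454954151, 5000423324):
5000423324 = 2*2454954151 + 90515022
2454954151 = 27*90515022 + 11048557
90515022 = 8*11048557 + 2126566
11048557 = 5*2126566 + 415727
2126566 = 5*415727 + 47931
415727 = 8*47931 + 32279
47931 = 1*32279 + 15652
32279 = 2*15652 + 975
15652 = 16*975 + 52
975 = 18*52 + 39
52 = 1*39 + 13
39 = 3*13 + 0
gcd = 13 and 13 | 1238293719, so solutions exist. Divide through by 13: 188842627x ≡ 95253363 (mod 384647948).
Now find 188842627⁻¹ mod 384647948:
384647948 = 2·188842627 + 6962694
188842627 = 27·6962694 + 849889
6962694 = 8·849889 + 163582
849889 = 5·163582 + 31979
163582 = 5·31979 + 3687
31979 = 8·3687 + 2483
3687 = 1·2483 + 1204
2483 = 2·1204 + 75
1204 = 16·75 + 4
75 = 18·4 + 3
4 = 1·3 + 1
3 = 3·1 + 0
Back-substitute:
1 = 4 − 3
1 = −75 + 19·4
1 = 19·1204 − 305·75
1 = −305·2483 + 629·1204
1 = 629·3687 − 934·2483
1 = −934·31979 + 8101·3687
1 = 8101·163582 − 41439·31979
1 = −41439·849889 + 215296·163582
1 = 215296·6962694 − 1763807·849889
1 = −1763807·188842627 + 47838085·6962694
1 = 47838085·384647948 − 97439977·188842627
So 188842627·(-97439977) ≡ 1 (mod 384647948), i.e. 188842627⁻¹ ≡ 287207971.
Then x ≡ 287207971·95253363 ≡ 248716709 (mod 384647948); the smallest non-negative solution is x = 248716709.

248716709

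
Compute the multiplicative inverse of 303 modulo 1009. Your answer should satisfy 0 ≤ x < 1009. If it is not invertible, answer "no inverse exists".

676

Run Euclid on (1009, 303):
1009 = 3·303 + 100
303 = 3·100 + 3
100 = 33·3 + 1
3 = 3·1 + 0
Since gcd(303, 1009) = 1, back-substitute to write 1 as a combination:
1 = 100 − 33·3
1 = −33·303 + 100·100
1 = 100·1009 − 333·303
Hence 303⁻¹ ≡ -333 ≡ 676 (mod 1009).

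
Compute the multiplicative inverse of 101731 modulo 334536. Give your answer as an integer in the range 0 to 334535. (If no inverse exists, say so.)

82987

Run Euclid on (334536, 101731):
334536 = 3×101731 + 29343
101731 = 3×29343 + 13702
29343 = 2×13702 + 1939
13702 = 7×1939 + 129
1939 = 15×129 + 4
129 = 32×4 + 1
4 = 4×1 + 0
Since gcd(101731, 334536) = 1, back-substitute to write 1 as a combination:
1 = 129 − 32·4
1 = −32·1939 + 481·129
1 = 481·13702 − 3399·1939
1 = −3399·29343 + 7279·13702
1 = 7279·101731 − 25236·29343
1 = −25236·334536 + 82987·101731
So 101731·82987 ≡ 1 (mod 334536).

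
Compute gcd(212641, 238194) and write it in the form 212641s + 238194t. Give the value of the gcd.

Euclidean algorithm:
238194 = 1×212641 + 25553
212641 = 8×25553 + 8217
25553 = 3×8217 + 902
8217 = 9×902 + 99
902 = 9×99 + 11
99 = 9×11 + 0
gcd(212641, 238194) = 11.
Express as a combination:
11 = 902 − 9·99
11 = −9·8217 + 82·902
11 = 82·25553 − 255·8217
11 = −255·212641 + 2122·25553
11 = 2122·238194 − 2377·212641
So 11 = (2122)·238194 + (-2377)·212641.

11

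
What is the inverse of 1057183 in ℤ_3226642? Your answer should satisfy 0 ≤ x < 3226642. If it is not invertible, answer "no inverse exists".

Apply the Euclidean algorithm to 3226642 and 1057183:
3226642 = 3·1057183 + 55093
1057183 = 19·55093 + 10416
55093 = 5·10416 + 3013
10416 = 3·3013 + 1377
3013 = 2·1377 + 259
1377 = 5·259 + 82
259 = 3·82 + 13
82 = 6·13 + 4
13 = 3·4 + 1
4 = 4·1 + 0
The gcd is 1. Working backward:
1 = 13 − 3·4
1 = −3·82 + 19·13
1 = 19·259 − 60·82
1 = −60·1377 + 319·259
1 = 319·3013 − 698·1377
1 = −698·10416 + 2413·3013
1 = 2413·55093 − 12763·10416
1 = −12763·1057183 + 244910·55093
1 = 244910·3226642 − 747493·1057183
So 1057183·(-747493) ≡ 1 (mod 3226642), and -747493 ≡ 2479149 (mod 3226642).

2479149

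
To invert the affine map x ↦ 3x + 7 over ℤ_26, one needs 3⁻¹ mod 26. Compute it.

9

gcd(26, 3) by repeated division:
26 = 8·3 + 2
3 = 1·2 + 1
2 = 2·1 + 0
The gcd is 1. Working backward:
1 = 3 − 2
1 = −26 + 9·3
So 3·9 ≡ 1 (mod 26).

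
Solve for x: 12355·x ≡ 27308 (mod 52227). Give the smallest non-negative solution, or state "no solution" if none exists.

no solution

gcd(12355, 52227):
52227 = 4×12355 + 2807
12355 = 4×2807 + 1127
2807 = 2×1127 + 553
1127 = 2×553 + 21
553 = 26×21 + 7
21 = 3×7 + 0
gcd = 7, but 7 ∤ 27308, so the congruence has no solution.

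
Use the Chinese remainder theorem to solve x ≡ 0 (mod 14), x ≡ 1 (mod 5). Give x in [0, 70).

56

Write x = 0 + 14·k. Then 14·k ≡ 1 − 0 ≡ 1 (mod 5).
Need 14⁻¹ mod 5. Extended Euclid on (5, 4):
5 = 1*4 + 1
4 = 4*1 + 0
Back-substitute:
1 = 5 − 4
14⁻¹ ≡ 4 (mod 5), so k ≡ 4·1 ≡ 4 (mod 5).
x = 0 + 14·4 = 56.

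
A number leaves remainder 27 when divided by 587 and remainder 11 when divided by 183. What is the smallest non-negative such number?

Write x = 27 + 587·k. Then 587·k ≡ 11 − 27 ≡ 167 (mod 183).
Need 587⁻¹ mod 183. Extended Euclid on (183, 38):
183 = 4*38 + 31
38 = 1*31 + 7
31 = 4*7 + 3
7 = 2*3 + 1
3 = 3*1 + 0
Back-substitute:
1 = 7 − 2·3
1 = −2·31 + 9·7
1 = 9·38 − 11·31
1 = −11·183 + 53·38
587⁻¹ ≡ 53 (mod 183), so k ≡ 53·167 ≡ 67 (mod 183).
x = 27 + 587·67 = 39356.

39356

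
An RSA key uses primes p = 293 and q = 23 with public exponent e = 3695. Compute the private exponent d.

3079

φ(n) = (p−1)(q−1) = 292·22 = 6424.
Need d with 3695·d ≡ 1 (mod 6424). Apply the extended Euclidean algorithm:
6424 = 1*3695 + 2729
3695 = 1*2729 + 966
2729 = 2*966 + 797
966 = 1*797 + 169
797 = 4*169 + 121
169 = 1*121 + 48
121 = 2*48 + 25
48 = 1*25 + 23
25 = 1*23 + 2
23 = 11*2 + 1
2 = 2*1 + 0
Back-substitute:
1 = 23 − 11·2
1 = −11·25 + 12·23
1 = 12·48 − 23·25
1 = −23·121 + 58·48
1 = 58·169 − 81·121
1 = −81·797 + 382·169
1 = 382·966 − 463·797
1 = −463·2729 + 1308·966
1 = 1308·3695 − 1771·2729
1 = −1771·6424 + 3079·3695
So 3695·3079 ≡ 1 (mod 6424), hence d = 3079.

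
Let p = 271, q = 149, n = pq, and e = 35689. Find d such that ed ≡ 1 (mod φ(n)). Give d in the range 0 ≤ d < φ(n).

φ(n) = (p−1)(q−1) = 270·148 = 39960.
Need d with 35689·d ≡ 1 (mod 39960). Apply the extended Euclidean algorithm:
39960 = 1×35689 + 4271
35689 = 8×4271 + 1521
4271 = 2×1521 + 1229
1521 = 1×1229 + 292
1229 = 4×292 + 61
292 = 4×61 + 48
61 = 1×48 + 13
48 = 3×13 + 9
13 = 1×9 + 4
9 = 2×4 + 1
4 = 4×1 + 0
Back-substitute:
1 = 9 − 2·4
1 = −2·13 + 3·9
1 = 3·48 − 11·13
1 = −11·61 + 14·48
1 = 14·292 − 67·61
1 = −67·1229 + 282·292
1 = 282·1521 − 349·1229
1 = −349·4271 + 980·1521
1 = 980·35689 − 8189·4271
1 = −8189·39960 + 9169·35689
So 35689·9169 ≡ 1 (mod 39960), hence d = 9169.

9169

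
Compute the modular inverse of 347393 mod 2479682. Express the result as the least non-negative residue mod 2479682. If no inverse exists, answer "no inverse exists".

92915

gcd(2479682, 347393) by repeated division:
2479682 = 7·347393 + 47931
347393 = 7·47931 + 11876
47931 = 4·11876 + 427
11876 = 27·427 + 347
427 = 1·347 + 80
347 = 4·80 + 27
80 = 2·27 + 26
27 = 1·26 + 1
26 = 26·1 + 0
Since gcd(347393, 2479682) = 1, back-substitute to write 1 as a combination:
1 = 27 − 26
1 = −80 + 3·27
1 = 3·347 − 13·80
1 = −13·427 + 16·347
1 = 16·11876 − 445·427
1 = −445·47931 + 1796·11876
1 = 1796·347393 − 13017·47931
1 = −13017·2479682 + 92915·347393
So 347393·92915 ≡ 1 (mod 2479682).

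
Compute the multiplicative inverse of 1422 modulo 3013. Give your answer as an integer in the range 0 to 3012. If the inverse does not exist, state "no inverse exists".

1765

gcd(3013, 1422) by repeated division:
3013 = 2·1422 + 169
1422 = 8·169 + 70
169 = 2·70 + 29
70 = 2·29 + 12
29 = 2·12 + 5
12 = 2·5 + 2
5 = 2·2 + 1
2 = 2·1 + 0
gcd = 1, so the inverse exists. Back-substitute:
1 = 5 − 2·2
1 = −2·12 + 5·5
1 = 5·29 − 12·12
1 = −12·70 + 29·29
1 = 29·169 − 70·70
1 = −70·1422 + 589·169
1 = 589·3013 − 1248·1422
Hence 1422⁻¹ ≡ -1248 ≡ 1765 (mod 3013).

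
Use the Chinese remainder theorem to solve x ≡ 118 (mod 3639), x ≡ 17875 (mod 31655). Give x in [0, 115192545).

Write x = 118 + 3639·k. Then 3639·k ≡ 17875 − 118 ≡ 17757 (mod 31655).
Need 3639⁻¹ mod 31655. Extended Euclid on (31655, 3639):
31655 = 8×3639 + 2543
3639 = 1×2543 + 1096
2543 = 2×1096 + 351
1096 = 3×351 + 43
351 = 8×43 + 7
43 = 6×7 + 1
7 = 7×1 + 0
Back-substitute:
1 = 43 − 6·7
1 = −6·351 + 49·43
1 = 49·1096 − 153·351
1 = −153·2543 + 355·1096
1 = 355·3639 − 508·2543
1 = −508·31655 + 4419·3639
3639⁻¹ ≡ 4419 (mod 31655), so k ≡ 4419·17757 ≡ 27093 (mod 31655).
x = 118 + 3639·27093 = 98591545.

98591545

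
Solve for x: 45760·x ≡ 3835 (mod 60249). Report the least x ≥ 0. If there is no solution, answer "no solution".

First find gcd(45760, 60249):
60249 = 1×45760 + 14489
45760 = 3×14489 + 2293
14489 = 6×2293 + 731
2293 = 3×731 + 100
731 = 7×100 + 31
100 = 3×31 + 7
31 = 4×7 + 3
7 = 2×3 + 1
3 = 3×1 + 0
gcd = 1, so a unique solution mod 60249 exists.
Back-substitute for the Bézout coefficients:
1 = 7 − 2·3
1 = −2·31 + 9·7
1 = 9·100 − 29·31
1 = −29·731 + 212·100
1 = 212·2293 − 665·731
1 = −665·14489 + 4202·2293
1 = 4202·45760 − 13271·14489
1 = −13271·60249 + 17473·45760
So 45760·(17473) ≡ 1 (mod 60249), giving 45760⁻¹ ≡ 17473.
x ≡ 45760⁻¹·3835 ≡ 17473·3835 ≡ 12067 (mod 60249).

12067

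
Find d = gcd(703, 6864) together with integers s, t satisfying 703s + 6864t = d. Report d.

Repeated division:
6864 = 9*703 + 537
703 = 1*537 + 166
537 = 3*166 + 39
166 = 4*39 + 10
39 = 3*10 + 9
10 = 1*9 + 1
9 = 9*1 + 0
gcd(703, 6864) = 1.
Working backward:
1 = 10 − 9
1 = −39 + 4·10
1 = 4·166 − 17·39
1 = −17·537 + 55·166
1 = 55·703 − 72·537
1 = −72·6864 + 703·703
So 1 = (-72)·6864 + (703)·703.

1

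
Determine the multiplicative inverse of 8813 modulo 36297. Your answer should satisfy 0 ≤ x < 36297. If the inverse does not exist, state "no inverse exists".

Extended Euclidean algorithm:
36297 = 4·8813 + 1045
8813 = 8·1045 + 453
1045 = 2·453 + 139
453 = 3·139 + 36
139 = 3·36 + 31
36 = 1·31 + 5
31 = 6·5 + 1
5 = 5·1 + 0
gcd = 1, so the inverse exists. Back-substitute:
1 = 31 − 6·5
1 = −6·36 + 7·31
1 = 7·139 − 27·36
1 = −27·453 + 88·139
1 = 88·1045 − 203·453
1 = −203·8813 + 1712·1045
1 = 1712·36297 − 7051·8813
Thus 8813·(-7051) ≡ 1 (mod 36297); reducing, -7051 mod 36297 = 29246.

29246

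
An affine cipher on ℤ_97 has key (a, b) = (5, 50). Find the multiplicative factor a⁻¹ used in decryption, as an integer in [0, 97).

39

Extended Euclidean algorithm:
97 = 19·5 + 2
5 = 2·2 + 1
2 = 2·1 + 0
Since gcd(5, 97) = 1, back-substitute to write 1 as a combination:
1 = 5 − 2·2
1 = −2·97 + 39·5
So 5·39 ≡ 1 (mod 97).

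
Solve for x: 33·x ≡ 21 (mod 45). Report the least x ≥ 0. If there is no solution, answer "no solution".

2

First find gcd(33, 45):
45 = 1×33 + 12
33 = 2×12 + 9
12 = 1×9 + 3
9 = 3×3 + 0
gcd = 3 and 3 | 21, so solutions exist. Divide through by 3: 11x ≡ 7 (mod 15).
Now find 11⁻¹ mod 15:
15 = 1*11 + 4
11 = 2*4 + 3
4 = 1*3 + 1
3 = 3*1 + 0
Back-substitute:
1 = 4 − 3
1 = −11 + 3·4
1 = 3·15 − 4·11
So 11·(-4) ≡ 1 (mod 15), i.e. 11⁻¹ ≡ 11.
Then x ≡ 11·7 ≡ 2 (mod 15); the smallest non-negative solution is x = 2.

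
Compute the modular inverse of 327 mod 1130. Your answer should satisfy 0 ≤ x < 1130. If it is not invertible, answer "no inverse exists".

273

Apply the Euclidean algorithm to 1130 and 327:
1130 = 3×327 + 149
327 = 2×149 + 29
149 = 5×29 + 4
29 = 7×4 + 1
4 = 4×1 + 0
The gcd is 1. Working backward:
1 = 29 − 7·4
1 = −7·149 + 36·29
1 = 36·327 − 79·149
1 = −79·1130 + 273·327
So 327·273 ≡ 1 (mod 1130).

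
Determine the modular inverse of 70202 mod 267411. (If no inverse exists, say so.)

Apply the Euclidean algorithm to 267411 and 70202:
267411 = 3·70202 + 56805
70202 = 1·56805 + 13397
56805 = 4·13397 + 3217
13397 = 4·3217 + 529
3217 = 6·529 + 43
529 = 12·43 + 13
43 = 3·13 + 4
13 = 3·4 + 1
4 = 4·1 + 0
gcd = 1, so the inverse exists. Back-substitute:
1 = 13 − 3·4
1 = −3·43 + 10·13
1 = 10·529 − 123·43
1 = −123·3217 + 748·529
1 = 748·13397 − 3115·3217
1 = −3115·56805 + 13208·13397
1 = 13208·70202 − 16323·56805
1 = −16323·267411 + 62177·70202
So 70202·62177 ≡ 1 (mod 267411).

62177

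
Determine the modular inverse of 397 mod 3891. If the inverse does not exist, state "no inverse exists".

gcd(3891, 397) by repeated division:
3891 = 9*397 + 318
397 = 1*318 + 79
318 = 4*79 + 2
79 = 39*2 + 1
2 = 2*1 + 0
The gcd is 1. Working backward:
1 = 79 − 39·2
1 = −39·318 + 157·79
1 = 157·397 − 196·318
1 = −196·3891 + 1921·397
So 397·1921 ≡ 1 (mod 3891).

1921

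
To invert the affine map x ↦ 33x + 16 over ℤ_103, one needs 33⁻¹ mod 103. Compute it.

25

Apply the Euclidean algorithm to 103 and 33:
103 = 3*33 + 4
33 = 8*4 + 1
4 = 4*1 + 0
The gcd is 1. Working backward:
1 = 33 − 8·4
1 = −8·103 + 25·33
So 33·25 ≡ 1 (mod 103).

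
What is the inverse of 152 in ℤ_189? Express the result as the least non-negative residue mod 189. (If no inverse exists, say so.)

143

Extended Euclidean algorithm:
189 = 1*152 + 37
152 = 4*37 + 4
37 = 9*4 + 1
4 = 4*1 + 0
The gcd is 1. Working backward:
1 = 37 − 9·4
1 = −9·152 + 37·37
1 = 37·189 − 46·152
Hence 152⁻¹ ≡ -46 ≡ 143 (mod 189).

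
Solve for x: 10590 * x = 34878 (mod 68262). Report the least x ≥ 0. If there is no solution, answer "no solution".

1170

First find gcd(10590, 68262):
68262 = 6×10590 + 4722
10590 = 2×4722 + 1146
4722 = 4×1146 + 138
1146 = 8×138 + 42
138 = 3×42 + 12
42 = 3×12 + 6
12 = 2×6 + 0
gcd = 6 and 6 | 34878, so solutions exist. Divide through by 6: 1765x ≡ 5813 (mod 11377).
Now find 1765⁻¹ mod 11377:
11377 = 6×1765 + 787
1765 = 2×787 + 191
787 = 4×191 + 23
191 = 8×23 + 7
23 = 3×7 + 2
7 = 3×2 + 1
2 = 2×1 + 0
Back-substitute:
1 = 7 − 3·2
1 = −3·23 + 10·7
1 = 10·191 − 83·23
1 = −83·787 + 342·191
1 = 342·1765 − 767·787
1 = −767·11377 + 4944·1765
So 1765⁻¹ ≡ 4944 (mod 11377).
Then x ≡ 4944·5813 ≡ 1170 (mod 11377); the smallest non-negative solution is x = 1170.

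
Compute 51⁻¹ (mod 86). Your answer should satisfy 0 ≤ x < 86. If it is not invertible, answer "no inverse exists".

Extended Euclidean algorithm:
86 = 1×51 + 35
51 = 1×35 + 16
35 = 2×16 + 3
16 = 5×3 + 1
3 = 3×1 + 0
gcd = 1, so the inverse exists. Back-substitute:
1 = 16 − 5·3
1 = −5·35 + 11·16
1 = 11·51 − 16·35
1 = −16·86 + 27·51
So 51·27 ≡ 1 (mod 86).

27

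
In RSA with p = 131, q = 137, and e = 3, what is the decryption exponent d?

11787

φ(n) = (p−1)(q−1) = 130·136 = 17680.
Need d with 3·d ≡ 1 (mod 17680). Apply the extended Euclidean algorithm:
17680 = 5893×3 + 1
3 = 3×1 + 0
Back-substitute:
1 = 17680 − 5893·3
So 3·(-5893) ≡ 1 (mod 17680), hence d ≡ -5893 ≡ 11787 (mod 17680).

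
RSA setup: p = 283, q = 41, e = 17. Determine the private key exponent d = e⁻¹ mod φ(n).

φ(n) = (p−1)(q−1) = 282·40 = 11280.
Need d with 17·d ≡ 1 (mod 11280). Apply the extended Euclidean algorithm:
11280 = 663×17 + 9
17 = 1×9 + 8
9 = 1×8 + 1
8 = 8×1 + 0
Back-substitute:
1 = 9 − 8
1 = −17 + 2·9
1 = 2·11280 − 1327·17
So 17·(-1327) ≡ 1 (mod 11280), hence d ≡ -1327 ≡ 9953 (mod 11280).

9953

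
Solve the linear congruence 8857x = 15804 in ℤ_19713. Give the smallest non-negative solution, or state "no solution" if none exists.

8751

First find gcd(8857, 19713):
19713 = 2×8857 + 1999
8857 = 4×1999 + 861
1999 = 2×861 + 277
861 = 3×277 + 30
277 = 9×30 + 7
30 = 4×7 + 2
7 = 3×2 + 1
2 = 2×1 + 0
gcd = 1, so a unique solution mod 19713 exists.
Back-substitute for the Bézout coefficients:
1 = 7 − 3·2
1 = −3·30 + 13·7
1 = 13·277 − 120·30
1 = −120·861 + 373·277
1 = 373·1999 − 866·861
1 = −866·8857 + 3837·1999
1 = 3837·19713 − 8540·8857
So 8857·(-8540) ≡ 1 (mod 19713), giving 8857⁻¹ ≡ 11173.
x ≡ 8857⁻¹·15804 ≡ 11173·15804 ≡ 8751 (mod 19713).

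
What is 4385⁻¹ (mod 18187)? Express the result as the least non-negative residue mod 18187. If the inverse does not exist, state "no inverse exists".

8967

Run Euclid on (18187, 4385):
18187 = 4*4385 + 647
4385 = 6*647 + 503
647 = 1*503 + 144
503 = 3*144 + 71
144 = 2*71 + 2
71 = 35*2 + 1
2 = 2*1 + 0
The gcd is 1. Working backward:
1 = 71 − 35·2
1 = −35·144 + 71·71
1 = 71·503 − 248·144
1 = −248·647 + 319·503
1 = 319·4385 − 2162·647
1 = −2162·18187 + 8967·4385
So 4385·8967 ≡ 1 (mod 18187).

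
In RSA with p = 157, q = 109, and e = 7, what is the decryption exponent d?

2407

φ(n) = (p−1)(q−1) = 156·108 = 16848.
Need d with 7·d ≡ 1 (mod 16848). Apply the extended Euclidean algorithm:
16848 = 2406*7 + 6
7 = 1*6 + 1
6 = 6*1 + 0
Back-substitute:
1 = 7 − 6
1 = −16848 + 2407·7
So 7·2407 ≡ 1 (mod 16848), hence d = 2407.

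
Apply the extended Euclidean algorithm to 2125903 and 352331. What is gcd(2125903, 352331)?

Apply Euclid's algorithm to 2125903 and 352331:
2125903 = 6*352331 + 11917
352331 = 29*11917 + 6738
11917 = 1*6738 + 5179
6738 = 1*5179 + 1559
5179 = 3*1559 + 502
1559 = 3*502 + 53
502 = 9*53 + 25
53 = 2*25 + 3
25 = 8*3 + 1
3 = 3*1 + 0
gcd(2125903, 352331) = 1.
Express as a combination:
1 = 25 − 8·3
1 = −8·53 + 17·25
1 = 17·502 − 161·53
1 = −161·1559 + 500·502
1 = 500·5179 − 1661·1559
1 = −1661·6738 + 2161·5179
1 = 2161·11917 − 3822·6738
1 = −3822·352331 + 112999·11917
1 = 112999·2125903 − 681816·352331
So 1 = (112999)·2125903 + (-681816)·352331.

1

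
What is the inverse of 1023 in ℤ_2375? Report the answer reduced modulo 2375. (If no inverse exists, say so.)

Run Euclid on (2375, 1023):
2375 = 2×1023 + 329
1023 = 3×329 + 36
329 = 9×36 + 5
36 = 7×5 + 1
5 = 5×1 + 0
Since gcd(1023, 2375) = 1, back-substitute to write 1 as a combination:
1 = 36 − 7·5
1 = −7·329 + 64·36
1 = 64·1023 − 199·329
1 = −199·2375 + 462·1023
So 1023·462 ≡ 1 (mod 2375).

462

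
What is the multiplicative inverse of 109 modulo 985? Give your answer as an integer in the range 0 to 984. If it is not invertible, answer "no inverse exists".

244

Run Euclid on (985, 109):
985 = 9*109 + 4
109 = 27*4 + 1
4 = 4*1 + 0
The gcd is 1. Working backward:
1 = 109 − 27·4
1 = −27·985 + 244·109
So 109·244 ≡ 1 (mod 985).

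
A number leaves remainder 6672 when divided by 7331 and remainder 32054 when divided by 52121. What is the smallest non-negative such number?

Write x = 6672 + 7331·k. Then 7331·k ≡ 32054 − 6672 ≡ 25382 (mod 52121).
Need 7331⁻¹ mod 52121. Extended Euclid on (52121, 7331):
52121 = 7*7331 + 804
7331 = 9*804 + 95
804 = 8*95 + 44
95 = 2*44 + 7
44 = 6*7 + 2
7 = 3*2 + 1
2 = 2*1 + 0
Back-substitute:
1 = 7 − 3·2
1 = −3·44 + 19·7
1 = 19·95 − 41·44
1 = −41·804 + 347·95
1 = 347·7331 − 3164·804
1 = −3164·52121 + 22495·7331
7331⁻¹ ≡ 22495 (mod 52121), so k ≡ 22495·25382 ≡ 34656 (mod 52121).
x = 6672 + 7331·34656 = 254069808.

254069808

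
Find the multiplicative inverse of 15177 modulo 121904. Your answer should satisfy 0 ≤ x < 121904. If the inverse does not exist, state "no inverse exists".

gcd(121904, 15177) by repeated division:
121904 = 8*15177 + 488
15177 = 31*488 + 49
488 = 9*49 + 47
49 = 1*47 + 2
47 = 23*2 + 1
2 = 2*1 + 0
The gcd is 1. Working backward:
1 = 47 − 23·2
1 = −23·49 + 24·47
1 = 24·488 − 239·49
1 = −239·15177 + 7433·488
1 = 7433·121904 − 59703·15177
So 15177·(-59703) ≡ 1 (mod 121904), and -59703 ≡ 62201 (mod 121904).

62201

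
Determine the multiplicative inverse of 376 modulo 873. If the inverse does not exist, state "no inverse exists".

202

Apply the Euclidean algorithm to 873 and 376:
873 = 2×376 + 121
376 = 3×121 + 13
121 = 9×13 + 4
13 = 3×4 + 1
4 = 4×1 + 0
The gcd is 1. Working backward:
1 = 13 − 3·4
1 = −3·121 + 28·13
1 = 28·376 − 87·121
1 = −87·873 + 202·376
So 376·202 ≡ 1 (mod 873).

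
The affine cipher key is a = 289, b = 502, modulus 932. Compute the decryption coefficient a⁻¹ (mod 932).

Extended Euclidean algorithm:
932 = 3*289 + 65
289 = 4*65 + 29
65 = 2*29 + 7
29 = 4*7 + 1
7 = 7*1 + 0
The gcd is 1. Working backward:
1 = 29 − 4·7
1 = −4·65 + 9·29
1 = 9·289 − 40·65
1 = −40·932 + 129·289
So 289·129 ≡ 1 (mod 932).

129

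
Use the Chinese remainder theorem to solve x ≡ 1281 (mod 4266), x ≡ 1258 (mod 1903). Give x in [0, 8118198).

Write x = 1281 + 4266·k. Then 4266·k ≡ 1258 − 1281 ≡ 1880 (mod 1903).
Need 4266⁻¹ mod 1903. Extended Euclid on (1903, 460):
1903 = 4×460 + 63
460 = 7×63 + 19
63 = 3×19 + 6
19 = 3×6 + 1
6 = 6×1 + 0
Back-substitute:
1 = 19 − 3·6
1 = −3·63 + 10·19
1 = 10·460 − 73·63
1 = −73·1903 + 302·460
4266⁻¹ ≡ 302 (mod 1903), so k ≡ 302·1880 ≡ 666 (mod 1903).
x = 1281 + 4266·666 = 2842437.

2842437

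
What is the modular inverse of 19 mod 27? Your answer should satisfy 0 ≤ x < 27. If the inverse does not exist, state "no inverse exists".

gcd(27, 19) by repeated division:
27 = 1×19 + 8
19 = 2×8 + 3
8 = 2×3 + 2
3 = 1×2 + 1
2 = 2×1 + 0
The gcd is 1. Working backward:
1 = 3 − 2
1 = −8 + 3·3
1 = 3·19 − 7·8
1 = −7·27 + 10·19
So 19·10 ≡ 1 (mod 27).

10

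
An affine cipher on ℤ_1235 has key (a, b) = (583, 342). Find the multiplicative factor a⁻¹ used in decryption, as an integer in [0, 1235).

Run Euclid on (1235, 583):
1235 = 2*583 + 69
583 = 8*69 + 31
69 = 2*31 + 7
31 = 4*7 + 3
7 = 2*3 + 1
3 = 3*1 + 0
gcd = 1, so the inverse exists. Back-substitute:
1 = 7 − 2·3
1 = −2·31 + 9·7
1 = 9·69 − 20·31
1 = −20·583 + 169·69
1 = 169·1235 − 358·583
Hence 583⁻¹ ≡ -358 ≡ 877 (mod 1235).

877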